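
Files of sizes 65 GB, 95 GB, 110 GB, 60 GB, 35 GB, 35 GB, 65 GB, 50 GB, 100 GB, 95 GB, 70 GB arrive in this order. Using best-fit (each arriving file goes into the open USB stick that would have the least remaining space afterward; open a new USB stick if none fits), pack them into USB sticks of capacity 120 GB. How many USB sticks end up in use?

8

  65 → USB stick 1 (new)  [load 65/120]
  95 → USB stick 2 (new)  [load 95/120]
  110 → USB stick 3 (new)  [load 110/120]
  60 → USB stick 4 (new)  [load 60/120]
  35 → USB stick 1  [load 100/120]
  35 → USB stick 4  [load 95/120]
  65 → USB stick 5 (new)  [load 65/120]
  50 → USB stick 5  [load 115/120]
  100 → USB stick 6 (new)  [load 100/120]
  95 → USB stick 7 (new)  [load 95/120]
  70 → USB stick 8 (new)  [load 70/120]
8 USB sticks opened.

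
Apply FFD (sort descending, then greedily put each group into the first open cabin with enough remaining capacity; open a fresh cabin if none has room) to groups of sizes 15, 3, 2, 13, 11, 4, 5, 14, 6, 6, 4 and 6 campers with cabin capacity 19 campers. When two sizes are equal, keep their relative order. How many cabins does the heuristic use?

5

Sorted descending: 15, 14, 13, 11, 6, 6, 6, 5, 4, 4, 3, 2.
  15 → cabin 1 (new)  [load 15/19]
  14 → cabin 2 (new)  [load 14/19]
  13 → cabin 3 (new)  [load 13/19]
  11 → cabin 4 (new)  [load 11/19]
  6 → cabin 3  [load 19/19]
  6 → cabin 4  [load 17/19]
  6 → cabin 5 (new)  [load 6/19]
  5 → cabin 2  [load 19/19]
  4 → cabin 1  [load 19/19]
  4 → cabin 5  [load 10/19]
  3 → cabin 5  [load 13/19]
  2 → cabin 4  [load 19/19]
5 cabins opened.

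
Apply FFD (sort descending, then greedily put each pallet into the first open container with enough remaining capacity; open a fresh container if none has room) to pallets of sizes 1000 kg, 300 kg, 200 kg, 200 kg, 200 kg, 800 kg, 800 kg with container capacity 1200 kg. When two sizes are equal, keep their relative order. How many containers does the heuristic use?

Sorted descending: 1000, 800, 800, 300, 200, 200, 200.
  1000 → container 1 (new)  [load 1000/1200]
  800 → container 2 (new)  [load 800/1200]
  800 → container 3 (new)  [load 800/1200]
  300 → container 2  [load 1100/1200]
  200 → container 1  [load 1200/1200]
  200 → container 3  [load 1000/1200]
  200 → container 3  [load 1200/1200]
3 containers opened.

3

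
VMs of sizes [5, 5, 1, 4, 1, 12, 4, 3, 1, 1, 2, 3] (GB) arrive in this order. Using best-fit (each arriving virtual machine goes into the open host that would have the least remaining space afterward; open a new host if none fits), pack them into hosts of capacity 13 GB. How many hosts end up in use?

4

  5 → host 1 (new)  [load 5/13]
  5 → host 1  [load 10/13]
  1 → host 1  [load 11/13]
  4 → host 2 (new)  [load 4/13]
  1 → host 1  [load 12/13]
  12 → host 3 (new)  [load 12/13]
  4 → host 2  [load 8/13]
  3 → host 2  [load 11/13]
  1 → host 1  [load 13/13]
  1 → host 3  [load 13/13]
  2 → host 2  [load 13/13]
  3 → host 4 (new)  [load 3/13]
4 hosts opened.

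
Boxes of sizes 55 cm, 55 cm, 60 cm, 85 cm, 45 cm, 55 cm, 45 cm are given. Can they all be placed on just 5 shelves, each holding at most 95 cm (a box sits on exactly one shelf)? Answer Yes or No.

No

Total = 400 cm; ⌈400/95⌉ = 5.
The bound of 5 does not rule out 5, but exhaustive search shows no assignment into 5 shelves of capacity 95 cm exists — the minimum is 6.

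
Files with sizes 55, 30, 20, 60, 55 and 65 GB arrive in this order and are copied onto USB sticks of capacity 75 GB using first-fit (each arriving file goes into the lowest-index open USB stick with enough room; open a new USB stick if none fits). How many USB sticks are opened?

5

  55 → USB stick 1 (new)  [load 55/75]
  30 → USB stick 2 (new)  [load 30/75]
  20 → USB stick 1  [load 75/75]
  60 → USB stick 3 (new)  [load 60/75]
  55 → USB stick 4 (new)  [load 55/75]
  65 → USB stick 5 (new)  [load 65/75]
5 USB sticks opened.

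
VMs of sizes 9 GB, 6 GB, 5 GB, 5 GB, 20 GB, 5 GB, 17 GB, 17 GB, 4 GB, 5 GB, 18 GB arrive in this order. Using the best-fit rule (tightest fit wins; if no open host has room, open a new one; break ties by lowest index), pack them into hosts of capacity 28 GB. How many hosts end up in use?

5

  9 → host 1 (new)  [load 9/28]
  6 → host 1  [load 15/28]
  5 → host 1  [load 20/28]
  5 → host 1  [load 25/28]
  20 → host 2 (new)  [load 20/28]
  5 → host 2  [load 25/28]
  17 → host 3 (new)  [load 17/28]
  17 → host 4 (new)  [load 17/28]
  4 → host 3  [load 21/28]
  5 → host 3  [load 26/28]
  18 → host 5 (new)  [load 18/28]
5 hosts opened.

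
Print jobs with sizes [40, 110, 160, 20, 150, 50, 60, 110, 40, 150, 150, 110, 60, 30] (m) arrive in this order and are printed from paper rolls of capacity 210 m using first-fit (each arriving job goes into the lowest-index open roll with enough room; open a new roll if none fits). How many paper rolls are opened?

7

  40 → roll 1 (new)  [load 40/210]
  110 → roll 1  [load 150/210]
  160 → roll 2 (new)  [load 160/210]
  20 → roll 1  [load 170/210]
  150 → roll 3 (new)  [load 150/210]
  50 → roll 2  [load 210/210]
  60 → roll 3  [load 210/210]
  110 → roll 4 (new)  [load 110/210]
  40 → roll 1  [load 210/210]
  150 → roll 5 (new)  [load 150/210]
  150 → roll 6 (new)  [load 150/210]
  110 → roll 7 (new)  [load 110/210]
  60 → roll 4  [load 170/210]
  30 → roll 4  [load 200/210]
7 paper rolls opened.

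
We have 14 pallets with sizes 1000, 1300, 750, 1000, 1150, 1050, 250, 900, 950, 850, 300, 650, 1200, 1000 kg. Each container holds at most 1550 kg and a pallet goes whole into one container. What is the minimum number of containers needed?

11

Total = 1300 + 1200 + 1150 + 1050 + 1000 + 1000 + 1000 + 950 + 900 + 850 + 750 + 650 + 300 + 250 = 12350 kg.
Lower bound: ⌈12350/1550⌉ = 8 containers.
Also, 10 pallets each exceed 775 kg, and no two of those can share a container, so at least 10 containers are needed.
A packing using 11 containers:
  container 1: 1300 + 250 = 1550
  container 2: 1200 + 300 = 1500
  container 3: 1150 = 1150
  container 4: 1050 = 1050
  container 5: 1000 = 1000
  container 6: 1000 = 1000
  container 7: 1000 = 1000
  container 8: 950 = 950
  container 9: 900 + 650 = 1550
  container 10: 850 = 850
  container 11: 750 = 750
No arrangement into 10 containers stays within capacity, so 11 is optimal.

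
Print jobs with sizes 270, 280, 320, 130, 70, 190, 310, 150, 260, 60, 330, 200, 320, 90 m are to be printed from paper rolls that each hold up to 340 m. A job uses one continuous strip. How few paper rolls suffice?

Total = 330 + 320 + 320 + 310 + 280 + 270 + 260 + 200 + 190 + 150 + 130 + 90 + 70 + 60 = 2980 m.
Lower bound: ⌈2980/340⌉ = 9 paper rolls.
A packing using 10 paper rolls:
  roll 1: 330 = 330
  roll 2: 320 = 320
  roll 3: 320 = 320
  roll 4: 310 = 310
  roll 5: 280 + 60 = 340
  roll 6: 270 + 70 = 340
  roll 7: 260 = 260
  roll 8: 200 + 130 = 330
  roll 9: 190 + 150 = 340
  roll 10: 90 = 90
No arrangement into 9 paper rolls stays within capacity, so 10 is optimal.

10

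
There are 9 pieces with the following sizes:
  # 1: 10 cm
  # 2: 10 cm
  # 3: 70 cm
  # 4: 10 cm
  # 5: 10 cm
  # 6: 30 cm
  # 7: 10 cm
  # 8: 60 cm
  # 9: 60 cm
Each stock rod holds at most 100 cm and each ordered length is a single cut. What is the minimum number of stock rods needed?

Total = 70 + 60 + 60 + 30 + 10 + 10 + 10 + 10 + 10 = 270 cm.
Lower bound: ⌈270/100⌉ = 3 stock rods.
A packing using 3 stock rods:
  stock rod 1: 70 + 30 = 100
  stock rod 2: 60 + 10 + 10 + 10 + 10 = 100
  stock rod 3: 60 + 10 = 70
This matches the lower bound, so 3 is optimal.

3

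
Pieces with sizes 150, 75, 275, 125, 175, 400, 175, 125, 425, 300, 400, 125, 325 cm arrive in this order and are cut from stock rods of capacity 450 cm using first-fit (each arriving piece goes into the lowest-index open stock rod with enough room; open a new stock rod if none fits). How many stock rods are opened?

  150 → stock rod 1 (new)  [load 150/450]
  75 → stock rod 1  [load 225/450]
  275 → stock rod 2 (new)  [load 275/450]
  125 → stock rod 1  [load 350/450]
  175 → stock rod 2  [load 450/450]
  400 → stock rod 3 (new)  [load 400/450]
  175 → stock rod 4 (new)  [load 175/450]
  125 → stock rod 4  [load 300/450]
  425 → stock rod 5 (new)  [load 425/450]
  300 → stock rod 6 (new)  [load 300/450]
  400 → stock rod 7 (new)  [load 400/450]
  125 → stock rod 4  [load 425/450]
  325 → stock rod 8 (new)  [load 325/450]
8 stock rods opened.

8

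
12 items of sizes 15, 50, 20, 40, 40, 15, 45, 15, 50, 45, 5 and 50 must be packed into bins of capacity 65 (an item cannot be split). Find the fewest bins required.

7

Total = 50 + 50 + 50 + 45 + 45 + 40 + 40 + 20 + 15 + 15 + 15 + 5 = 390.
Lower bound: ⌈390/65⌉ = 6 bins.
Also, 7 items each exceed 65/2, and no two of those can share a bin, so at least 7 bins are needed.
A packing using 7 bins:
  bin 1: 50 + 15 = 65
  bin 2: 50 + 15 = 65
  bin 3: 50 + 15 = 65
  bin 4: 45 + 20 = 65
  bin 5: 45 + 5 = 50
  bin 6: 40 = 40
  bin 7: 40 = 40
This matches the lower bound, so 7 is optimal.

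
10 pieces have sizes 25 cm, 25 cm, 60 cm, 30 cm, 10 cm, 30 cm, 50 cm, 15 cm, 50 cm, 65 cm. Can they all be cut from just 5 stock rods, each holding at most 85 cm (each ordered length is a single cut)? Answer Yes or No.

A valid assignment using 5 stock rods:
  stock rod 1: 65 + 15 = 80
  stock rod 2: 60 + 25 = 85
  stock rod 3: 50 + 30 = 80
  stock rod 4: 50 + 30 = 80
  stock rod 5: 25 + 10 = 35
Every load is within 85 cm, so 5 stock rods suffice.

Yes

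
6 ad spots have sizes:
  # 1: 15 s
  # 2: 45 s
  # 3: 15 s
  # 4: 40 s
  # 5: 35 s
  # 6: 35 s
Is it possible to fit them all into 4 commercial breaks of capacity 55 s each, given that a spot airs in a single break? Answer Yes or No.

A valid assignment using 4 commercial breaks:
  break 1: 45 = 45
  break 2: 40 + 15 = 55
  break 3: 35 + 15 = 50
  break 4: 35 = 35
Every load is within 55 s, so 4 commercial breaks suffice.

Yes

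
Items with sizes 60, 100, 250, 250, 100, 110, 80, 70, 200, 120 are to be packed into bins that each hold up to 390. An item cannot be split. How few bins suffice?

4

Total = 250 + 250 + 200 + 120 + 110 + 100 + 100 + 80 + 70 + 60 = 1340.
Lower bound: ⌈1340/390⌉ = 4 bins.
A packing using 4 bins:
  bin 1: 250 + 120 = 370
  bin 2: 250 + 110 = 360
  bin 3: 200 + 100 + 80 = 380
  bin 4: 100 + 70 + 60 = 230
This matches the lower bound, so 4 is optimal.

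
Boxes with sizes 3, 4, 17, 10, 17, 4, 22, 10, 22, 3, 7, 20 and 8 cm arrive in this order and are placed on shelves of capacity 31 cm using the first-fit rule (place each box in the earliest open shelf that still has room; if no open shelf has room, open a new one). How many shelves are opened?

5

  3 → shelf 1 (new)  [load 3/31]
  4 → shelf 1  [load 7/31]
  17 → shelf 1  [load 24/31]
  10 → shelf 2 (new)  [load 10/31]
  17 → shelf 2  [load 27/31]
  4 → shelf 1  [load 28/31]
  22 → shelf 3 (new)  [load 22/31]
  10 → shelf 4 (new)  [load 10/31]
  22 → shelf 5 (new)  [load 22/31]
  3 → shelf 1  [load 31/31]
  7 → shelf 3  [load 29/31]
  20 → shelf 4  [load 30/31]
  8 → shelf 5  [load 30/31]
5 shelves opened.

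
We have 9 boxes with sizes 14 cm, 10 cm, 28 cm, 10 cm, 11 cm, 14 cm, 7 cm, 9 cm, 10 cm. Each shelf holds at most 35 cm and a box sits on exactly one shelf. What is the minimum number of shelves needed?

4

Total = 28 + 14 + 14 + 11 + 10 + 10 + 10 + 9 + 7 = 113 cm.
Lower bound: ⌈113/35⌉ = 4 shelves.
A packing using 4 shelves:
  shelf 1: 28 + 7 = 35
  shelf 2: 14 + 14 = 28
  shelf 3: 11 + 10 + 10 = 31
  shelf 4: 10 + 9 = 19
This matches the lower bound, so 4 is optimal.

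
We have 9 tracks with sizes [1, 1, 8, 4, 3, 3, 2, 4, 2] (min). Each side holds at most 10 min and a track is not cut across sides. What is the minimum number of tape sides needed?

Total = 8 + 4 + 4 + 3 + 3 + 2 + 2 + 1 + 1 = 28 min.
Lower bound: ⌈28/10⌉ = 3 tape sides.
A packing using 3 tape sides:
  side 1: 8 + 2 = 10
  side 2: 4 + 4 + 2 = 10
  side 3: 3 + 3 + 1 + 1 = 8
This matches the lower bound, so 3 is optimal.

3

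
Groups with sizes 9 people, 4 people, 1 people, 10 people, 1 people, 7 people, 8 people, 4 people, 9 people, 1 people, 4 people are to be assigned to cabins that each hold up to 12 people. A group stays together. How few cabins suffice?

6

Total = 10 + 9 + 9 + 8 + 7 + 4 + 4 + 4 + 1 + 1 + 1 = 58 people.
Lower bound: ⌈58/12⌉ = 5 cabins.
A packing using 6 cabins:
  cabin 1: 10 + 1 + 1 = 12
  cabin 2: 9 + 1 = 10
  cabin 3: 9 = 9
  cabin 4: 8 + 4 = 12
  cabin 5: 7 + 4 = 11
  cabin 6: 4 = 4
No arrangement into 5 cabins stays within capacity, so 6 is optimal.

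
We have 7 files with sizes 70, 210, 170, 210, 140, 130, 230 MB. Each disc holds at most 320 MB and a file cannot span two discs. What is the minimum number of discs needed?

Total = 230 + 210 + 210 + 170 + 140 + 130 + 70 = 1160 MB.
Lower bound: ⌈1160/320⌉ = 4 discs.
A packing using 5 discs:
  disc 1: 230 + 70 = 300
  disc 2: 210 = 210
  disc 3: 210 = 210
  disc 4: 170 + 140 = 310
  disc 5: 130 = 130
No arrangement into 4 discs stays within capacity, so 5 is optimal.

5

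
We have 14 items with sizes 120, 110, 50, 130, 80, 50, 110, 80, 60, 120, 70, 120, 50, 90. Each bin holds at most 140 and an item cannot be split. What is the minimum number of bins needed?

10

Total = 130 + 120 + 120 + 120 + 110 + 110 + 90 + 80 + 80 + 70 + 60 + 50 + 50 + 50 = 1240.
Lower bound: ⌈1240/140⌉ = 9 bins.
A packing using 10 bins:
  bin 1: 130 = 130
  bin 2: 120 = 120
  bin 3: 120 = 120
  bin 4: 120 = 120
  bin 5: 110 = 110
  bin 6: 110 = 110
  bin 7: 90 + 50 = 140
  bin 8: 80 + 60 = 140
  bin 9: 80 + 50 = 130
  bin 10: 70 + 50 = 120
No arrangement into 9 bins stays within capacity, so 10 is optimal.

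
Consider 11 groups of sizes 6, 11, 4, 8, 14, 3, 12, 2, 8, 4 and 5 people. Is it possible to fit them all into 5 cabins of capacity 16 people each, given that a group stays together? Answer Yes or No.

A valid assignment using 5 cabins:
  cabin 1: 14 + 2 = 16
  cabin 2: 12 + 4 = 16
  cabin 3: 11 + 5 = 16
  cabin 4: 8 + 8 = 16
  cabin 5: 6 + 4 + 3 = 13
Every load is within 16 people, so 5 cabins suffice.

Yes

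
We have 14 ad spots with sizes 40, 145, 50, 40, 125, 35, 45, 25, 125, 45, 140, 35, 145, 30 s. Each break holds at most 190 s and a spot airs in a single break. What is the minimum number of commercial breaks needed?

Total = 145 + 145 + 140 + 125 + 125 + 50 + 45 + 45 + 40 + 40 + 35 + 35 + 30 + 25 = 1025 s.
Lower bound: ⌈1025/190⌉ = 6 commercial breaks.
A packing using 6 commercial breaks:
  break 1: 145 + 45 = 190
  break 2: 145 + 45 = 190
  break 3: 140 + 50 = 190
  break 4: 125 + 40 + 25 = 190
  break 5: 125 + 40 = 165
  break 6: 35 + 35 + 30 = 100
This matches the lower bound, so 6 is optimal.

6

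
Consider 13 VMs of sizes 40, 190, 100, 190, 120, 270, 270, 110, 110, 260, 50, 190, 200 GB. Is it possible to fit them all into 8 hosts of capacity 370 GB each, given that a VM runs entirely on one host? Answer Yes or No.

Yes

A valid assignment using 7 hosts:
  host 1: 270 + 100 = 370
  host 2: 270 + 50 + 40 = 360
  host 3: 260 + 110 = 370
  host 4: 200 + 120 = 320
  host 5: 190 + 110 = 300
  host 6: 190 = 190
  host 7: 190 = 190
That uses only 7 ≤ 8, so 8 hosts are enough.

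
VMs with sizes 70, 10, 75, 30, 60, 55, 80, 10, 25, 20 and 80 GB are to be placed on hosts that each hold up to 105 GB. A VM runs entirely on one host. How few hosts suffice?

Total = 80 + 80 + 75 + 70 + 60 + 55 + 30 + 25 + 20 + 10 + 10 = 515 GB.
Lower bound: ⌈515/105⌉ = 5 hosts.
Also, 6 VMs each exceed 105/2 GB, and no two of those can share a host, so at least 6 hosts are needed.
A packing using 6 hosts:
  host 1: 80 + 25 = 105
  host 2: 80 + 20 = 100
  host 3: 75 + 30 = 105
  host 4: 70 + 10 + 10 = 90
  host 5: 60 = 60
  host 6: 55 = 55
This matches the lower bound, so 6 is optimal.

6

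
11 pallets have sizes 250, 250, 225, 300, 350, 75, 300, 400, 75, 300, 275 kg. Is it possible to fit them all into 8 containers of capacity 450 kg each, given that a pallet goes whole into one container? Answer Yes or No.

Total = 2800 kg; ⌈2800/450⌉ = 7.
8 pallets each exceed half the capacity and cannot share a container, forcing at least 8 containers.
The bound of 8 does not rule out 8, but exhaustive search shows no assignment into 8 containers of capacity 450 kg exists — the minimum is 9.

No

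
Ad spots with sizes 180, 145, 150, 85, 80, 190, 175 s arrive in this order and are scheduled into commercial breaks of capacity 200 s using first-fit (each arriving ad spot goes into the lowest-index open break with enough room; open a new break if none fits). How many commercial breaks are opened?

6

  180 → break 1 (new)  [load 180/200]
  145 → break 2 (new)  [load 145/200]
  150 → break 3 (new)  [load 150/200]
  85 → break 4 (new)  [load 85/200]
  80 → break 4  [load 165/200]
  190 → break 5 (new)  [load 190/200]
  175 → break 6 (new)  [load 175/200]
6 commercial breaks opened.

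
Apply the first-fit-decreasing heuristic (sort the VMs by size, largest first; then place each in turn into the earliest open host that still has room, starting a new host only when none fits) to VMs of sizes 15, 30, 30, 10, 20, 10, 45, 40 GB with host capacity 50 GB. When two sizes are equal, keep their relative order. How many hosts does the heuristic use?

5

Sorted descending: 45, 40, 30, 30, 20, 15, 10, 10.
  45 → host 1 (new)  [load 45/50]
  40 → host 2 (new)  [load 40/50]
  30 → host 3 (new)  [load 30/50]
  30 → host 4 (new)  [load 30/50]
  20 → host 3  [load 50/50]
  15 → host 4  [load 45/50]
  10 → host 2  [load 50/50]
  10 → host 5 (new)  [load 10/50]
5 hosts opened.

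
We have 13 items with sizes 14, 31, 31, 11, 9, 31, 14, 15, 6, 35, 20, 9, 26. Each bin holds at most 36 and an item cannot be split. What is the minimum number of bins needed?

Total = 35 + 31 + 31 + 31 + 26 + 20 + 15 + 14 + 14 + 11 + 9 + 9 + 6 = 252.
Lower bound: ⌈252/36⌉ = 7 bins.
A packing using 8 bins:
  bin 1: 35 = 35
  bin 2: 31 = 31
  bin 3: 31 = 31
  bin 4: 31 = 31
  bin 5: 26 + 9 = 35
  bin 6: 20 + 15 = 35
  bin 7: 14 + 14 + 6 = 34
  bin 8: 11 + 9 = 20
No arrangement into 7 bins stays within capacity, so 8 is optimal.

8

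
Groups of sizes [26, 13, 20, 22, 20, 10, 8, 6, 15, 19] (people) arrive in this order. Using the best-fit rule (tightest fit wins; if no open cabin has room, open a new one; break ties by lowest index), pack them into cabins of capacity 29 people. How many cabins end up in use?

7

  26 → cabin 1 (new)  [load 26/29]
  13 → cabin 2 (new)  [load 13/29]
  20 → cabin 3 (new)  [load 20/29]
  22 → cabin 4 (new)  [load 22/29]
  20 → cabin 5 (new)  [load 20/29]
  10 → cabin 2  [load 23/29]
  8 → cabin 3  [load 28/29]
  6 → cabin 2  [load 29/29]
  15 → cabin 6 (new)  [load 15/29]
  19 → cabin 7 (new)  [load 19/29]
7 cabins opened.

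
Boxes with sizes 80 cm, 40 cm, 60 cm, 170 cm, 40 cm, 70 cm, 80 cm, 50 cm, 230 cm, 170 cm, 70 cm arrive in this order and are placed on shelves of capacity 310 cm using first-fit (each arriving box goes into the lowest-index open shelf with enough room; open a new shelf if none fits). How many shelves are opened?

4

  80 → shelf 1 (new)  [load 80/310]
  40 → shelf 1  [load 120/310]
  60 → shelf 1  [load 180/310]
  170 → shelf 2 (new)  [load 170/310]
  40 → shelf 1  [load 220/310]
  70 → shelf 1  [load 290/310]
  80 → shelf 2  [load 250/310]
  50 → shelf 2  [load 300/310]
  230 → shelf 3 (new)  [load 230/310]
  170 → shelf 4 (new)  [load 170/310]
  70 → shelf 3  [load 300/310]
4 shelves opened.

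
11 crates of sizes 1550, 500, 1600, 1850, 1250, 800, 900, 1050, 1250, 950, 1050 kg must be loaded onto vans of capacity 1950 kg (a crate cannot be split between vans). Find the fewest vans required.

Total = 1850 + 1600 + 1550 + 1250 + 1250 + 1050 + 1050 + 950 + 900 + 800 + 500 = 12750 kg.
Lower bound: ⌈12750/1950⌉ = 7 vans.
A packing using 8 vans:
  van 1: 1850 = 1850
  van 2: 1600 = 1600
  van 3: 1550 = 1550
  van 4: 1250 + 500 = 1750
  van 5: 1250 = 1250
  van 6: 1050 + 900 = 1950
  van 7: 1050 + 800 = 1850
  van 8: 950 = 950
No arrangement into 7 vans stays within capacity, so 8 is optimal.

8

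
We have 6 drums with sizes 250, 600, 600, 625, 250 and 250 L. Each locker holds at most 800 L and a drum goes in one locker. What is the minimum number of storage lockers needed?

4

Total = 625 + 600 + 600 + 250 + 250 + 250 = 2575 L.
Lower bound: ⌈2575/800⌉ = 4 storage lockers.
A packing using 4 storage lockers:
  locker 1: 625 = 625
  locker 2: 600 = 600
  locker 3: 600 = 600
  locker 4: 250 + 250 + 250 = 750
This matches the lower bound, so 4 is optimal.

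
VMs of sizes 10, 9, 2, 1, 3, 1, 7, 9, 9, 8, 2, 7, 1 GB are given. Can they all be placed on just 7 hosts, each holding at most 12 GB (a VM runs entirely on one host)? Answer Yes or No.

Yes

A valid assignment using 7 hosts:
  host 1: 10 + 2 = 12
  host 2: 9 + 3 = 12
  host 3: 9 + 2 + 1 = 12
  host 4: 9 + 1 + 1 = 11
  host 5: 8 = 8
  host 6: 7 = 7
  host 7: 7 = 7
Every load is within 12 GB, so 7 hosts suffice.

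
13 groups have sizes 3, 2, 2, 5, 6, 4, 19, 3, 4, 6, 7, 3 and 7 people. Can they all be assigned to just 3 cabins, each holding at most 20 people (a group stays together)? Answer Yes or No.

No

Total = 71 people; ⌈71/20⌉ = 4.
At least 4 cabins are required, but only 3 are allowed.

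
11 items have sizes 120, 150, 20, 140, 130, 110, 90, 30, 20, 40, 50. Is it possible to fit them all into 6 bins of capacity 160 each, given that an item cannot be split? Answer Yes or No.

A valid assignment using 6 bins:
  bin 1: 150 = 150
  bin 2: 140 + 20 = 160
  bin 3: 130 + 30 = 160
  bin 4: 120 + 40 = 160
  bin 5: 110 + 50 = 160
  bin 6: 90 + 20 = 110
Every load is within 160, so 6 bins suffice.

Yes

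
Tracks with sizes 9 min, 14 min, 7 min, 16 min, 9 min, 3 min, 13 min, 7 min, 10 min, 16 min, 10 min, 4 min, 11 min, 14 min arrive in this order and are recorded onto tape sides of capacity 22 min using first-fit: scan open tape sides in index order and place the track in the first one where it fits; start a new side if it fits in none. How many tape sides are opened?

8

  9 → side 1 (new)  [load 9/22]
  14 → side 2 (new)  [load 14/22]
  7 → side 1  [load 16/22]
  16 → side 3 (new)  [load 16/22]
  9 → side 4 (new)  [load 9/22]
  3 → side 1  [load 19/22]
  13 → side 4  [load 22/22]
  7 → side 2  [load 21/22]
  10 → side 5 (new)  [load 10/22]
  16 → side 6 (new)  [load 16/22]
  10 → side 5  [load 20/22]
  4 → side 3  [load 20/22]
  11 → side 7 (new)  [load 11/22]
  14 → side 8 (new)  [load 14/22]
8 tape sides opened.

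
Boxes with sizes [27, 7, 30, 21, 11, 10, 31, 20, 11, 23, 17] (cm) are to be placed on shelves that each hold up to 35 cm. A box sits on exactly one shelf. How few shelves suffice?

7

Total = 31 + 30 + 27 + 23 + 21 + 20 + 17 + 11 + 11 + 10 + 7 = 208 cm.
Lower bound: ⌈208/35⌉ = 6 shelves.
A packing using 7 shelves:
  shelf 1: 31 = 31
  shelf 2: 30 = 30
  shelf 3: 27 + 7 = 34
  shelf 4: 23 + 11 = 34
  shelf 5: 21 + 11 = 32
  shelf 6: 20 + 10 = 30
  shelf 7: 17 = 17
No arrangement into 6 shelves stays within capacity, so 7 is optimal.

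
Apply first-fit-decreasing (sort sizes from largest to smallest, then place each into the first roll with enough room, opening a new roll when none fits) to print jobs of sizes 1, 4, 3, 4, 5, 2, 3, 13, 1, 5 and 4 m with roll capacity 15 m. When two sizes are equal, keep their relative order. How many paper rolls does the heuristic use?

3

Sorted descending: 13, 5, 5, 4, 4, 4, 3, 3, 2, 1, 1.
  13 → roll 1 (new)  [load 13/15]
  5 → roll 2 (new)  [load 5/15]
  5 → roll 2  [load 10/15]
  4 → roll 2  [load 14/15]
  4 → roll 3 (new)  [load 4/15]
  4 → roll 3  [load 8/15]
  3 → roll 3  [load 11/15]
  3 → roll 3  [load 14/15]
  2 → roll 1  [load 15/15]
  1 → roll 2  [load 15/15]
  1 → roll 3  [load 15/15]
3 paper rolls opened.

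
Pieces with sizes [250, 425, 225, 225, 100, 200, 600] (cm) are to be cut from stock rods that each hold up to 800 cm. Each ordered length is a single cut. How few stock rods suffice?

3

Total = 600 + 425 + 250 + 225 + 225 + 200 + 100 = 2025 cm.
Lower bound: ⌈2025/800⌉ = 3 stock rods.
A packing using 3 stock rods:
  stock rod 1: 600 + 200 = 800
  stock rod 2: 425 + 250 + 100 = 775
  stock rod 3: 225 + 225 = 450
This matches the lower bound, so 3 is optimal.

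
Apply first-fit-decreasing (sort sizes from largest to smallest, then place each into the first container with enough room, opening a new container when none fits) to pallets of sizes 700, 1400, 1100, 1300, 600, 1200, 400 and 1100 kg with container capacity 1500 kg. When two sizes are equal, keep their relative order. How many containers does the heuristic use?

Sorted descending: 1400, 1300, 1200, 1100, 1100, 700, 600, 400.
  1400 → container 1 (new)  [load 1400/1500]
  1300 → container 2 (new)  [load 1300/1500]
  1200 → container 3 (new)  [load 1200/1500]
  1100 → container 4 (new)  [load 1100/1500]
  1100 → container 5 (new)  [load 1100/1500]
  700 → container 6 (new)  [load 700/1500]
  600 → container 6  [load 1300/1500]
  400 → container 4  [load 1500/1500]
6 containers opened.

6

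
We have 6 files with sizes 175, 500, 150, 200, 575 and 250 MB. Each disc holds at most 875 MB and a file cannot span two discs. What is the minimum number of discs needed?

Total = 575 + 500 + 250 + 200 + 175 + 150 = 1850 MB.
Lower bound: ⌈1850/875⌉ = 3 discs.
A packing using 3 discs:
  disc 1: 575 + 250 = 825
  disc 2: 500 + 200 + 175 = 875
  disc 3: 150 = 150
This matches the lower bound, so 3 is optimal.

3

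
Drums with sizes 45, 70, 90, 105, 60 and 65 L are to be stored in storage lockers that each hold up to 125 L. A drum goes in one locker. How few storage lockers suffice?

4

Total = 105 + 90 + 70 + 65 + 60 + 45 = 435 L.
Lower bound: ⌈435/125⌉ = 4 storage lockers.
A packing using 4 storage lockers:
  locker 1: 105 = 105
  locker 2: 90 = 90
  locker 3: 70 + 45 = 115
  locker 4: 65 + 60 = 125
This matches the lower bound, so 4 is optimal.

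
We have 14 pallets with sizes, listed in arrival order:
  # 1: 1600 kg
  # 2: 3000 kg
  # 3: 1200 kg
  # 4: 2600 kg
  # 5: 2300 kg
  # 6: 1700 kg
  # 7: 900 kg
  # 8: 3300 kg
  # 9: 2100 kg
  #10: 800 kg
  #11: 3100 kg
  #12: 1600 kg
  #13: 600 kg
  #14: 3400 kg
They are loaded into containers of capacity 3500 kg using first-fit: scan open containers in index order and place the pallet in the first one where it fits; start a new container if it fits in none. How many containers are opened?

  1600 → container 1 (new)  [load 1600/3500]
  3000 → container 2 (new)  [load 3000/3500]
  1200 → container 1  [load 2800/3500]
  2600 → container 3 (new)  [load 2600/3500]
  2300 → container 4 (new)  [load 2300/3500]
  1700 → container 5 (new)  [load 1700/3500]
  900 → container 3  [load 3500/3500]
  3300 → container 6 (new)  [load 3300/3500]
  2100 → container 7 (new)  [load 2100/3500]
  800 → container 4  [load 3100/3500]
  3100 → container 8 (new)  [load 3100/3500]
  1600 → container 5  [load 3300/3500]
  600 → container 1  [load 3400/3500]
  3400 → container 9 (new)  [load 3400/3500]
9 containers opened.

9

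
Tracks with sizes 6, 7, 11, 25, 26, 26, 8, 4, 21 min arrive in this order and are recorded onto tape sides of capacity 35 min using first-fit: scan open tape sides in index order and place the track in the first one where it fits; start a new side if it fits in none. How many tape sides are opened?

5

  6 → side 1 (new)  [load 6/35]
  7 → side 1  [load 13/35]
  11 → side 1  [load 24/35]
  25 → side 2 (new)  [load 25/35]
  26 → side 3 (new)  [load 26/35]
  26 → side 4 (new)  [load 26/35]
  8 → side 1  [load 32/35]
  4 → side 2  [load 29/35]
  21 → side 5 (new)  [load 21/35]
5 tape sides opened.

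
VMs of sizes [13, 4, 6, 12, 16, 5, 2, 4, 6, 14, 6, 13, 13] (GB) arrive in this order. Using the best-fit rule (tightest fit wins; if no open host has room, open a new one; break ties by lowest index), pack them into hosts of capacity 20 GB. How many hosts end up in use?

7

  13 → host 1 (new)  [load 13/20]
  4 → host 1  [load 17/20]
  6 → host 2 (new)  [load 6/20]
  12 → host 2  [load 18/20]
  16 → host 3 (new)  [load 16/20]
  5 → host 4 (new)  [load 5/20]
  2 → host 2  [load 20/20]
  4 → host 3  [load 20/20]
  6 → host 4  [load 11/20]
  14 → host 5 (new)  [load 14/20]
  6 → host 5  [load 20/20]
  13 → host 6 (new)  [load 13/20]
  13 → host 7 (new)  [load 13/20]
7 hosts opened.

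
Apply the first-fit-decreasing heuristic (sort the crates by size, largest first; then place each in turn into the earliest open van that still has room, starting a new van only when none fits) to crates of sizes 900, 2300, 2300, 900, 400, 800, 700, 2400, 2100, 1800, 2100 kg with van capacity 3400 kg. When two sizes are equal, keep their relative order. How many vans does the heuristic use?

Sorted descending: 2400, 2300, 2300, 2100, 2100, 1800, 900, 900, 800, 700, 400.
  2400 → van 1 (new)  [load 2400/3400]
  2300 → van 2 (new)  [load 2300/3400]
  2300 → van 3 (new)  [load 2300/3400]
  2100 → van 4 (new)  [load 2100/3400]
  2100 → van 5 (new)  [load 2100/3400]
  1800 → van 6 (new)  [load 1800/3400]
  900 → van 1  [load 3300/3400]
  900 → van 2  [load 3200/3400]
  800 → van 3  [load 3100/3400]
  700 → van 4  [load 2800/3400]
  400 → van 4  [load 3200/3400]
6 vans opened.

6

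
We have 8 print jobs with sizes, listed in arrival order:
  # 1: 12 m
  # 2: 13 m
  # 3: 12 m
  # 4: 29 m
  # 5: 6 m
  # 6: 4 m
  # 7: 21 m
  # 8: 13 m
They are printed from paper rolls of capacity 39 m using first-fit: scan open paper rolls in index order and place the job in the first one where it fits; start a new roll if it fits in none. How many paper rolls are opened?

  12 → roll 1 (new)  [load 12/39]
  13 → roll 1  [load 25/39]
  12 → roll 1  [load 37/39]
  29 → roll 2 (new)  [load 29/39]
  6 → roll 2  [load 35/39]
  4 → roll 2  [load 39/39]
  21 → roll 3 (new)  [load 21/39]
  13 → roll 3  [load 34/39]
3 paper rolls opened.

3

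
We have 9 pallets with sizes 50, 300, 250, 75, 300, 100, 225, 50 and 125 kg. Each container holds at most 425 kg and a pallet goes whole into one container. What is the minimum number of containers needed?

Total = 300 + 300 + 250 + 225 + 125 + 100 + 75 + 50 + 50 = 1475 kg.
Lower bound: ⌈1475/425⌉ = 4 containers.
A packing using 4 containers:
  container 1: 300 + 125 = 425
  container 2: 300 + 100 = 400
  container 3: 250 + 75 + 50 + 50 = 425
  container 4: 225 = 225
This matches the lower bound, so 4 is optimal.

4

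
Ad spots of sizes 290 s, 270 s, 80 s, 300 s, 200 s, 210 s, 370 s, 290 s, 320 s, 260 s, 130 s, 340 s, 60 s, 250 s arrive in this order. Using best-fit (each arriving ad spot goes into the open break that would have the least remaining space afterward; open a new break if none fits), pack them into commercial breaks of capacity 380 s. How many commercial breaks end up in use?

11

  290 → break 1 (new)  [load 290/380]
  270 → break 2 (new)  [load 270/380]
  80 → break 1  [load 370/380]
  300 → break 3 (new)  [load 300/380]
  200 → break 4 (new)  [load 200/380]
  210 → break 5 (new)  [load 210/380]
  370 → break 6 (new)  [load 370/380]
  290 → break 7 (new)  [load 290/380]
  320 → break 8 (new)  [load 320/380]
  260 → break 9 (new)  [load 260/380]
  130 → break 5  [load 340/380]
  340 → break 10 (new)  [load 340/380]
  60 → break 8  [load 380/380]
  250 → break 11 (new)  [load 250/380]
11 commercial breaks opened.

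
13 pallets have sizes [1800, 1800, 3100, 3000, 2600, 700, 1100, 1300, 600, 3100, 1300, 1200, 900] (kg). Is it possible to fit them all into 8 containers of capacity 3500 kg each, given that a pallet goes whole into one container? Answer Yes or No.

A valid assignment using 7 containers:
  container 1: 3100 = 3100
  container 2: 3100 = 3100
  container 3: 3000 = 3000
  container 4: 2600 + 900 = 3500
  container 5: 1800 + 1300 = 3100
  container 6: 1800 + 1100 + 600 = 3500
  container 7: 1300 + 1200 + 700 = 3200
That uses only 7 ≤ 8, so 8 containers are enough.

Yes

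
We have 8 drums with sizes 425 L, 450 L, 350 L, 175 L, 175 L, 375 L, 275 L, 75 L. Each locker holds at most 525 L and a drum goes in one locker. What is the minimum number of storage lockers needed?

5

Total = 450 + 425 + 375 + 350 + 275 + 175 + 175 + 75 = 2300 L.
Lower bound: ⌈2300/525⌉ = 5 storage lockers.
A packing using 5 storage lockers:
  locker 1: 450 + 75 = 525
  locker 2: 425 = 425
  locker 3: 375 = 375
  locker 4: 350 + 175 = 525
  locker 5: 275 + 175 = 450
This matches the lower bound, so 5 is optimal.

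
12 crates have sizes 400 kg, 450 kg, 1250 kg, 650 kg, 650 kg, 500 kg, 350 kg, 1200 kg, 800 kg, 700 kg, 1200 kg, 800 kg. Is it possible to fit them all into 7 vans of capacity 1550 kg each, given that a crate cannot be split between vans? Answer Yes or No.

A valid assignment using 7 vans:
  van 1: 1250 = 1250
  van 2: 1200 + 350 = 1550
  van 3: 1200 = 1200
  van 4: 800 + 700 = 1500
  van 5: 800 + 650 = 1450
  van 6: 650 + 500 + 400 = 1550
  van 7: 450 = 450
Every load is within 1550 kg, so 7 vans suffice.

Yes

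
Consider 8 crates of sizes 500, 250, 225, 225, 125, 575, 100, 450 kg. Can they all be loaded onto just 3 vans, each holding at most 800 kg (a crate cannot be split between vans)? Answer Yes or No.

Total = 2450 kg; ⌈2450/800⌉ = 4.
At least 4 vans are required, but only 3 are allowed.

No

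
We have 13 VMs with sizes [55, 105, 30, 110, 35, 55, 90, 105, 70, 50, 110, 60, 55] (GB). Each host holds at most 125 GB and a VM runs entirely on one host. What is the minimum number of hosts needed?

Total = 110 + 110 + 105 + 105 + 90 + 70 + 60 + 55 + 55 + 55 + 50 + 35 + 30 = 930 GB.
Lower bound: ⌈930/125⌉ = 8 hosts.
A packing using 9 hosts:
  host 1: 110 = 110
  host 2: 110 = 110
  host 3: 105 = 105
  host 4: 105 = 105
  host 5: 90 + 35 = 125
  host 6: 70 + 55 = 125
  host 7: 60 + 55 = 115
  host 8: 55 + 50 = 105
  host 9: 30 = 30
No arrangement into 8 hosts stays within capacity, so 9 is optimal.

9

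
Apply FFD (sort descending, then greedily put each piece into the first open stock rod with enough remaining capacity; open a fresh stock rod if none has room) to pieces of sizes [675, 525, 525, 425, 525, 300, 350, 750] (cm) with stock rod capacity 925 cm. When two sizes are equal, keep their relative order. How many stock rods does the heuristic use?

Sorted descending: 750, 675, 525, 525, 525, 425, 350, 300.
  750 → stock rod 1 (new)  [load 750/925]
  675 → stock rod 2 (new)  [load 675/925]
  525 → stock rod 3 (new)  [load 525/925]
  525 → stock rod 4 (new)  [load 525/925]
  525 → stock rod 5 (new)  [load 525/925]
  425 → stock rod 6 (new)  [load 425/925]
  350 → stock rod 3  [load 875/925]
  300 → stock rod 4  [load 825/925]
6 stock rods opened.

6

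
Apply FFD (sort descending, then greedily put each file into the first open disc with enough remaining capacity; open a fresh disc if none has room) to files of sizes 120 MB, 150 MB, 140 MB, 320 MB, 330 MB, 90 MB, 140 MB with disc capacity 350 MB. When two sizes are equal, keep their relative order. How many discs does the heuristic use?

4

Sorted descending: 330, 320, 150, 140, 140, 120, 90.
  330 → disc 1 (new)  [load 330/350]
  320 → disc 2 (new)  [load 320/350]
  150 → disc 3 (new)  [load 150/350]
  140 → disc 3  [load 290/350]
  140 → disc 4 (new)  [load 140/350]
  120 → disc 4  [load 260/350]
  90 → disc 4  [load 350/350]
4 discs opened.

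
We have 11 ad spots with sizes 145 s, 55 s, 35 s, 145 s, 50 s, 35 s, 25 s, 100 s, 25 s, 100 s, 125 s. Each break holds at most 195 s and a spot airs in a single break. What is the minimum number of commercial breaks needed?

Total = 145 + 145 + 125 + 100 + 100 + 55 + 50 + 35 + 35 + 25 + 25 = 840 s.
Lower bound: ⌈840/195⌉ = 5 commercial breaks.
A packing using 5 commercial breaks:
  break 1: 145 + 50 = 195
  break 2: 145 + 35 = 180
  break 3: 125 + 55 = 180
  break 4: 100 + 35 + 25 + 25 = 185
  break 5: 100 = 100
This matches the lower bound, so 5 is optimal.

5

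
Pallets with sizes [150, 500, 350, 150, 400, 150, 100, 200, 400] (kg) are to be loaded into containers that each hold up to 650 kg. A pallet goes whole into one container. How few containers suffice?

Total = 500 + 400 + 400 + 350 + 200 + 150 + 150 + 150 + 100 = 2400 kg.
Lower bound: ⌈2400/650⌉ = 4 containers.
A packing using 4 containers:
  container 1: 500 + 150 = 650
  container 2: 400 + 200 = 600
  container 3: 400 + 150 + 100 = 650
  container 4: 350 + 150 = 500
This matches the lower bound, so 4 is optimal.

4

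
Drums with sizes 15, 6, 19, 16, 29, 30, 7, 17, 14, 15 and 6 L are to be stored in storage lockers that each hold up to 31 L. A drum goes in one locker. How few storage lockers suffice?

6

Total = 30 + 29 + 19 + 17 + 16 + 15 + 15 + 14 + 7 + 6 + 6 = 174 L.
Lower bound: ⌈174/31⌉ = 6 storage lockers.
A packing using 6 storage lockers:
  locker 1: 30 = 30
  locker 2: 29 = 29
  locker 3: 19 + 7 = 26
  locker 4: 17 + 14 = 31
  locker 5: 16 + 15 = 31
  locker 6: 15 + 6 + 6 = 27
This matches the lower bound, so 6 is optimal.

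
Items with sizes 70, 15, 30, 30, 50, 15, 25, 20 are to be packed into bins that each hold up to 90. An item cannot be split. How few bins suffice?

Total = 70 + 50 + 30 + 30 + 25 + 20 + 15 + 15 = 255.
Lower bound: ⌈255/90⌉ = 3 bins.
A packing using 3 bins:
  bin 1: 70 + 20 = 90
  bin 2: 50 + 30 = 80
  bin 3: 30 + 25 + 15 + 15 = 85
This matches the lower bound, so 3 is optimal.

3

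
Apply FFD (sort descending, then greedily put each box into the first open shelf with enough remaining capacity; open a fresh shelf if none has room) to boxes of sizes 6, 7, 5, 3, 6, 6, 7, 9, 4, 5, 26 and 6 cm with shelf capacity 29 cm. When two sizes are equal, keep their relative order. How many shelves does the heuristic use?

4

Sorted descending: 26, 9, 7, 7, 6, 6, 6, 6, 5, 5, 4, 3.
  26 → shelf 1 (new)  [load 26/29]
  9 → shelf 2 (new)  [load 9/29]
  7 → shelf 2  [load 16/29]
  7 → shelf 2  [load 23/29]
  6 → shelf 2  [load 29/29]
  6 → shelf 3 (new)  [load 6/29]
  6 → shelf 3  [load 12/29]
  6 → shelf 3  [load 18/29]
  5 → shelf 3  [load 23/29]
  5 → shelf 3  [load 28/29]
  4 → shelf 4 (new)  [load 4/29]
  3 → shelf 1  [load 29/29]
4 shelves opened.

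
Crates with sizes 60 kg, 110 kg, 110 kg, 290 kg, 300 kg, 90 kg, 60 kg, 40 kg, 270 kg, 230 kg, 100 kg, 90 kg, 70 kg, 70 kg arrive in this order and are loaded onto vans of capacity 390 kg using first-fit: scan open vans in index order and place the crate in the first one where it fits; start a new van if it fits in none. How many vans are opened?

5

  60 → van 1 (new)  [load 60/390]
  110 → van 1  [load 170/390]
  110 → van 1  [load 280/390]
  290 → van 2 (new)  [load 290/390]
  300 → van 3 (new)  [load 300/390]
  90 → van 1  [load 370/390]
  60 → van 2  [load 350/390]
  40 → van 2  [load 390/390]
  270 → van 4 (new)  [load 270/390]
  230 → van 5 (new)  [load 230/390]
  100 → van 4  [load 370/390]
  90 → van 3  [load 390/390]
  70 → van 5  [load 300/390]
  70 → van 5  [load 370/390]
5 vans opened.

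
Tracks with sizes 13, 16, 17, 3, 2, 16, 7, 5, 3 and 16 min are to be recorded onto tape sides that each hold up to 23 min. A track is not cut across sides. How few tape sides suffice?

5

Total = 17 + 16 + 16 + 16 + 13 + 7 + 5 + 3 + 3 + 2 = 98 min.
Lower bound: ⌈98/23⌉ = 5 tape sides.
A packing using 5 tape sides:
  side 1: 17 + 5 = 22
  side 2: 16 + 7 = 23
  side 3: 16 + 3 + 3 = 22
  side 4: 16 + 2 = 18
  side 5: 13 = 13
This matches the lower bound, so 5 is optimal.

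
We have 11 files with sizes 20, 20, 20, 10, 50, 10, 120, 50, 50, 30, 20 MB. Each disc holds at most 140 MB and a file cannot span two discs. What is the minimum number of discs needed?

Total = 120 + 50 + 50 + 50 + 30 + 20 + 20 + 20 + 20 + 10 + 10 = 400 MB.
Lower bound: ⌈400/140⌉ = 3 discs.
A packing using 3 discs:
  disc 1: 120 + 20 = 140
  disc 2: 50 + 50 + 30 + 10 = 140
  disc 3: 50 + 20 + 20 + 20 + 10 = 120
This matches the lower bound, so 3 is optimal.

3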